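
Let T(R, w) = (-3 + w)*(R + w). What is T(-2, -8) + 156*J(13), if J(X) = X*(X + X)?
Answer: 52838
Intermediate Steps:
J(X) = 2*X² (J(X) = X*(2*X) = 2*X²)
T(-2, -8) + 156*J(13) = ((-8)² - 3*(-2) - 3*(-8) - 2*(-8)) + 156*(2*13²) = (64 + 6 + 24 + 16) + 156*(2*169) = 110 + 156*338 = 110 + 52728 = 52838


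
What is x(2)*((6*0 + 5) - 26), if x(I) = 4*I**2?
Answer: -336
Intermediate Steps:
x(2)*((6*0 + 5) - 26) = (4*2**2)*((6*0 + 5) - 26) = (4*4)*((0 + 5) - 26) = 16*(5 - 26) = 16*(-21) = -336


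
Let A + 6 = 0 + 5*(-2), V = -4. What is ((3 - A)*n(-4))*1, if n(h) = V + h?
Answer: -152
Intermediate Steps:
A = -16 (A = -6 + (0 + 5*(-2)) = -6 + (0 - 10) = -6 - 10 = -16)
n(h) = -4 + h
((3 - A)*n(-4))*1 = ((3 - 1*(-16))*(-4 - 4))*1 = ((3 + 16)*(-8))*1 = (19*(-8))*1 = -152*1 = -152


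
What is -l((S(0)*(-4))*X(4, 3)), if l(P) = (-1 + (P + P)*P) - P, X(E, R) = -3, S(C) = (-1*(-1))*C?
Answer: 1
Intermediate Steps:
S(C) = C (S(C) = 1*C = C)
l(P) = -1 - P + 2*P² (l(P) = (-1 + (2*P)*P) - P = (-1 + 2*P²) - P = -1 - P + 2*P²)
-l((S(0)*(-4))*X(4, 3)) = -(-1 - 0*(-4)*(-3) + 2*((0*(-4))*(-3))²) = -(-1 - 0*(-3) + 2*(0*(-3))²) = -(-1 - 1*0 + 2*0²) = -(-1 + 0 + 2*0) = -(-1 + 0 + 0) = -1*(-1) = 1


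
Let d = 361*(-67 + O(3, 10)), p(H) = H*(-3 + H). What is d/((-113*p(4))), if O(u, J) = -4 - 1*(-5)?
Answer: 11913/226 ≈ 52.712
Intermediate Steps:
O(u, J) = 1 (O(u, J) = -4 + 5 = 1)
d = -23826 (d = 361*(-67 + 1) = 361*(-66) = -23826)
d/((-113*p(4))) = -23826*(-1/(452*(-3 + 4))) = -23826/((-452)) = -23826/((-113*4)) = -23826/(-452) = -23826*(-1/452) = 11913/226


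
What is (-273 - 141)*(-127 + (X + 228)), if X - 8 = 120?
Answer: -94806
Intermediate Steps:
X = 128 (X = 8 + 120 = 128)
(-273 - 141)*(-127 + (X + 228)) = (-273 - 141)*(-127 + (128 + 228)) = -414*(-127 + 356) = -414*229 = -94806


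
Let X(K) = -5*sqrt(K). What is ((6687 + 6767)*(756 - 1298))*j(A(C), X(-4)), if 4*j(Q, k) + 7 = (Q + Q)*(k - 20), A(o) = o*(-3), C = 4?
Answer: -862287041 - 437524080*I ≈ -8.6229e+8 - 4.3752e+8*I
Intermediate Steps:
A(o) = -3*o
j(Q, k) = -7/4 + Q*(-20 + k)/2 (j(Q, k) = -7/4 + ((Q + Q)*(k - 20))/4 = -7/4 + ((2*Q)*(-20 + k))/4 = -7/4 + (2*Q*(-20 + k))/4 = -7/4 + Q*(-20 + k)/2)
((6687 + 6767)*(756 - 1298))*j(A(C), X(-4)) = ((6687 + 6767)*(756 - 1298))*(-7/4 - (-30)*4 + (-3*4)*(-10*I)/2) = (13454*(-542))*(-7/4 - 10*(-12) + (1/2)*(-12)*(-10*I)) = -7292068*(-7/4 + 120 + (1/2)*(-12)*(-10*I)) = -7292068*(-7/4 + 120 + 60*I) = -7292068*(473/4 + 60*I) = -862287041 - 437524080*I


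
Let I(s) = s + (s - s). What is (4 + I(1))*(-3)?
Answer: -15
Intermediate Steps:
I(s) = s (I(s) = s + 0 = s)
(4 + I(1))*(-3) = (4 + 1)*(-3) = 5*(-3) = -15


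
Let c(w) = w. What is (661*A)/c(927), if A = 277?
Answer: 183097/927 ≈ 197.52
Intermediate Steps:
(661*A)/c(927) = (661*277)/927 = 183097*(1/927) = 183097/927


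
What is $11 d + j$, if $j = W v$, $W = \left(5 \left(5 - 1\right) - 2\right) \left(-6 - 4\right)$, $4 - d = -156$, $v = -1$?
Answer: $1940$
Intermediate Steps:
$d = 160$ ($d = 4 - -156 = 4 + 156 = 160$)
$W = -180$ ($W = \left(5 \cdot 4 - 2\right) \left(-10\right) = \left(20 - 2\right) \left(-10\right) = 18 \left(-10\right) = -180$)
$j = 180$ ($j = \left(-180\right) \left(-1\right) = 180$)
$11 d + j = 11 \cdot 160 + 180 = 1760 + 180 = 1940$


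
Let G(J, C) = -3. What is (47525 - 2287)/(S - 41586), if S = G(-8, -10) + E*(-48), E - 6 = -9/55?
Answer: -2488090/2302803 ≈ -1.0805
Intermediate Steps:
E = 321/55 (E = 6 - 9/55 = 321/55 ≈ 5.8364)
S = -15573/55 (S = -3 + (321/55)*(-48) = -3 - 15408/55 = -15573/55 ≈ -283.15)
(47525 - 2287)/(S - 41586) = (47525 - 2287)/(-15573/55 - 41586) = 45238/(-2302803/55) = 45238*(-55/2302803) = -2488090/2302803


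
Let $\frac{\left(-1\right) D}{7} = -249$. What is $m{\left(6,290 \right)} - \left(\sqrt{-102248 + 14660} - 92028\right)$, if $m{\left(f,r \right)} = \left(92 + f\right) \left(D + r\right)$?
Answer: $291262 - 6 i \sqrt{2433} \approx 2.9126 \cdot 10^{5} - 295.95 i$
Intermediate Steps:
$D = 1743$ ($D = \left(-7\right) \left(-249\right) = 1743$)
$m{\left(f,r \right)} = \left(92 + f\right) \left(1743 + r\right)$
$m{\left(6,290 \right)} - \left(\sqrt{-102248 + 14660} - 92028\right) = \left(160356 + 92 \cdot 290 + 1743 \cdot 6 + 6 \cdot 290\right) - \left(\sqrt{-102248 + 14660} - 92028\right) = \left(160356 + 26680 + 10458 + 1740\right) - \left(\sqrt{-87588} - 92028\right) = 199234 - \left(6 i \sqrt{2433} - 92028\right) = 199234 - \left(-92028 + 6 i \sqrt{2433}\right) = 199234 + \left(92028 - 6 i \sqrt{2433}\right) = 291262 - 6 i \sqrt{2433}$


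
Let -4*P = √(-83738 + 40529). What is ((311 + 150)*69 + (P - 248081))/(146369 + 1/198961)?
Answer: -21514846696/14560861305 - 198961*I*√4801/38828963480 ≈ -1.4776 - 0.00035504*I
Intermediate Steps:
P = -3*I*√4801/4 (P = -√(-83738 + 40529)/4 = -3*I*√4801/4 ≈ -51.967*I)
((311 + 150)*69 + (P - 248081))/(146369 + 1/198961) = ((311 + 150)*69 + (-3*I*√4801/4 - 248081))/(146369 + 1/198961) = (461*69 + (-248081 - 3*I*√4801/4))/(146369 + 1/198961) = (31809 + (-248081 - 3*I*√4801/4))/(29121722610/198961) = (-216272 - 3*I*√4801/4)*(198961/29121722610) = -21514846696/14560861305 - 198961*I*√4801/38828963480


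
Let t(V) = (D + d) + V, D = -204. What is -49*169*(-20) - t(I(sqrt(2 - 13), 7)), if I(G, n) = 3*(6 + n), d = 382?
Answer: 165403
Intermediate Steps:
I(G, n) = 18 + 3*n
t(V) = 178 + V (t(V) = (-204 + 382) + V = 178 + V)
-49*169*(-20) - t(I(sqrt(2 - 13), 7)) = -49*169*(-20) - (178 + (18 + 3*7)) = -8281*(-20) - (178 + (18 + 21)) = 165620 - (178 + 39) = 165620 - 1*217 = 165620 - 217 = 165403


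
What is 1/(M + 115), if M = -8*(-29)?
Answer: 1/347 ≈ 0.0028818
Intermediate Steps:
M = 232
1/(M + 115) = 1/(232 + 115) = 1/347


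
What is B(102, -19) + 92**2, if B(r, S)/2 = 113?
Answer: 8690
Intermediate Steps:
B(r, S) = 226 (B(r, S) = 2*113 = 226)
B(102, -19) + 92**2 = 226 + 92**2 = 226 + 8464 = 8690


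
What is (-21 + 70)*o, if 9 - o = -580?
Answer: 28861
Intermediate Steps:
o = 589 (o = 9 - 1*(-580) = 9 + 580 = 589)
(-21 + 70)*o = (-21 + 70)*589 = 49*589 = 28861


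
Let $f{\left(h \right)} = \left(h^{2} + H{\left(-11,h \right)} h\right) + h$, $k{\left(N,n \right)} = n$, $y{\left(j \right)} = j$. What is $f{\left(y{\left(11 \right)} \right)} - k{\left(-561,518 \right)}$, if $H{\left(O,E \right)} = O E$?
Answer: $-1717$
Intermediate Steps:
$H{\left(O,E \right)} = E O$
$f{\left(h \right)} = h - 10 h^{2}$ ($f{\left(h \right)} = \left(h^{2} + h \left(-11\right) h\right) + h = \left(h^{2} + - 11 h h\right) + h = \left(h^{2} - 11 h^{2}\right) + h = - 10 h^{2} + h = h - 10 h^{2}$)
$f{\left(y{\left(11 \right)} \right)} - k{\left(-561,518 \right)} = 11 \left(1 - 110\right) - 518 = 11 \left(-109\right) - 518 = -1199 - 518 = -1717$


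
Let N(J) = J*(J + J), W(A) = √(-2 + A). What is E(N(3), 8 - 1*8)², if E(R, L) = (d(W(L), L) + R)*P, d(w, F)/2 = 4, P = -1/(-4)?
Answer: 169/4 ≈ 42.250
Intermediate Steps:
P = ¼ (P = -1*(-¼) = ¼ ≈ 0.25000)
d(w, F) = 8 (d(w, F) = 2*4 = 8)
N(J) = 2*J² (N(J) = J*(2*J) = 2*J²)
E(R, L) = 2 + R/4 (E(R, L) = (8 + R)*(¼) = 2 + R/4)
E(N(3), 8 - 1*8)² = (2 + (2*3²)/4)² = (2 + (2*9)/4)² = (2 + (¼)*18)² = (2 + 9/2)² = (13/2)² = 169/4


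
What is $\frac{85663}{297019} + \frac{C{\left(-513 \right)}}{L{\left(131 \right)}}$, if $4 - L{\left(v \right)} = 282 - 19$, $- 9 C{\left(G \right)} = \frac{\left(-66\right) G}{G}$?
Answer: $\frac{60025733}{230783763} \approx 0.2601$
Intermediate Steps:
$C{\left(G \right)} = \frac{22}{3}$ ($C{\left(G \right)} = - \frac{- 66 G \frac{1}{G}}{9} = \left(- \frac{1}{9}\right) \left(-66\right) = \frac{22}{3}$)
$L{\left(v \right)} = -259$ ($L{\left(v \right)} = 4 - \left(282 - 19\right) = 4 - 263 = -259$)
$\frac{85663}{297019} + \frac{C{\left(-513 \right)}}{L{\left(131 \right)}} = \frac{85663}{297019} + \frac{22}{3 \left(-259\right)} = 85663 \cdot \frac{1}{297019} + \frac{22}{3} \left(- \frac{1}{259}\right) = \frac{85663}{297019} - \frac{22}{777} = \frac{60025733}{230783763}$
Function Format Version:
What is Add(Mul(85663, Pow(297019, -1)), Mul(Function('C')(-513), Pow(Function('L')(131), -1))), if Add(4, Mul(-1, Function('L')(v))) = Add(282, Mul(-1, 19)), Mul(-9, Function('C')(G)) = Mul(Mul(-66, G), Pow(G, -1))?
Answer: Rational(60025733, 230783763) ≈ 0.26010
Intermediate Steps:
Function('C')(G) = Rational(22, 3) (Function('C')(G) = Mul(Rational(-1, 9), Mul(Mul(-66, G), Pow(G, -1))) = Mul(Rational(-1, 9), -66) = Rational(22, 3))
Function('L')(v) = -259 (Function('L')(v) = Add(4, Mul(-1, Add(282, Mul(-1, 19)))) = Add(4, Mul(-1, Add(282, -19))) = Add(4, Mul(-1, 263)) = Add(4, -263) = -259)
Add(Mul(85663, Pow(297019, -1)), Mul(Function('C')(-513), Pow(Function('L')(131), -1))) = Add(Mul(85663, Pow(297019, -1)), Mul(Rational(22, 3), Pow(-259, -1))) = Add(Mul(85663, Rational(1, 297019)), Mul(Rational(22, 3), Rational(-1, 259))) = Add(Rational(85663, 297019), Rational(-22, 777)) = Rational(60025733, 230783763)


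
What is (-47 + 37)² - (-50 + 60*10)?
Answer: -450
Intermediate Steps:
(-47 + 37)² - (-50 + 60*10) = (-10)² - (-50 + 600) = 100 - 1*550 = 100 - 550 = -450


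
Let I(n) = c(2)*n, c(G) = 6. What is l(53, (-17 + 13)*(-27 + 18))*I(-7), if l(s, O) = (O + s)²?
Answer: -332682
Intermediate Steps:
I(n) = 6*n
l(53, (-17 + 13)*(-27 + 18))*I(-7) = ((-17 + 13)*(-27 + 18) + 53)²*(6*(-7)) = (-4*(-9) + 53)²*(-42) = (36 + 53)²*(-42) = 89²*(-42) = 7921*(-42) = -332682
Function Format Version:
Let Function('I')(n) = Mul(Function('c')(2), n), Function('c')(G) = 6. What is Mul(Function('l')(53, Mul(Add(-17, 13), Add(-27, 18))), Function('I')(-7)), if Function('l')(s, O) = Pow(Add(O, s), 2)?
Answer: -332682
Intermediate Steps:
Function('I')(n) = Mul(6, n)
Mul(Function('l')(53, Mul(Add(-17, 13), Add(-27, 18))), Function('I')(-7)) = Mul(Pow(Add(Mul(Add(-17, 13), Add(-27, 18)), 53), 2), Mul(6, -7)) = Mul(Pow(Add(Mul(-4, -9), 53), 2), -42) = Mul(Pow(Add(36, 53), 2), -42) = Mul(Pow(89, 2), -42) = Mul(7921, -42) = -332682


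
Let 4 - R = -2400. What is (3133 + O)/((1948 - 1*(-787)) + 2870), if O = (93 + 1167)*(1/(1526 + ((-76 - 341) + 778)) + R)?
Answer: 1907237237/3525545 ≈ 540.98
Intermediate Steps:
R = 2404 (R = 4 - 1*(-2400) = 4 + 2400 = 2404)
O = 1905266580/629 (O = (93 + 1167)*(1/(1526 + ((-76 - 341) + 778)) + 2404) = 1260*(1/(1526 + (-417 + 778)) + 2404) = 1260*(1/(1526 + 361) + 2404) = 1260*(1/1887 + 2404) = 1260*(4536349/1887) = 1905266580/629 ≈ 3.0290e+6)
(3133 + O)/((1948 - 1*(-787)) + 2870) = (3133 + 1905266580/629)/((1948 - 1*(-787)) + 2870) = 1907237237/(629*((1948 + 787) + 2870)) = 1907237237/(629*(2735 + 2870)) = (1907237237/629)/5605 = (1907237237/629)*(1/5605) = 1907237237/3525545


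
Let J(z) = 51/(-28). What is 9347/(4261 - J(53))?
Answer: 261716/119359 ≈ 2.1927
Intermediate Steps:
J(z) = -51/28 (J(z) = 51*(-1/28) = -51/28)
9347/(4261 - J(53)) = 9347/(4261 - 1*(-51/28)) = 9347/(4261 + 51/28) = 9347/(119359/28) = 9347*(28/119359) = 261716/119359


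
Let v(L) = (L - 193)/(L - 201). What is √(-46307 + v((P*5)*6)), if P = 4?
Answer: I*√3750794/9 ≈ 215.19*I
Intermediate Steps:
v(L) = (-193 + L)/(-201 + L)
√(-46307 + v((P*5)*6)) = √(-46307 + (-193 + (4*5)*6)/(-201 + (4*5)*6)) = √(-46307 + (-193 + 20*6)/(-201 + 20*6)) = √(-46307 + (-193 + 120)/(-201 + 120)) = √(-46307 - 73/(-81)) = √(-46307 - 1/81*(-73)) = √(-46307 + 73/81) = √(-3750794/81) = I*√3750794/9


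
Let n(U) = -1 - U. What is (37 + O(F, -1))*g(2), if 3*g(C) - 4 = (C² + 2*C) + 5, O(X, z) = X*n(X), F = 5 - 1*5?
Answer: 629/3 ≈ 209.67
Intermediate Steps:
F = 0 (F = 5 - 5 = 0)
O(X, z) = X*(-1 - X)
g(C) = 3 + C²/3 + 2*C/3 (g(C) = 4/3 + ((C² + 2*C) + 5)/3 = 4/3 + (5 + C² + 2*C)/3 = 4/3 + (5/3 + C²/3 + 2*C/3) = 3 + C²/3 + 2*C/3)
(37 + O(F, -1))*g(2) = (37 - 1*0*(1 + 0))*(3 + (⅓)*2² + (⅔)*2) = (37 - 1*0*1)*(3 + (⅓)*4 + 4/3) = (37 + 0)*(3 + 4/3 + 4/3) = 37*(17/3) = 629/3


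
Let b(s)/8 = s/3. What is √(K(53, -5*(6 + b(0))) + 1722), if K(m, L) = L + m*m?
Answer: √4501 ≈ 67.089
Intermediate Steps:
b(s) = 8*s/3 (b(s) = 8*(s/3) = 8*s/3)
K(m, L) = L + m²
√(K(53, -5*(6 + b(0))) + 1722) = √((-5*(6 + (8/3)*0) + 53²) + 1722) = √((-5*(6 + 0) + 2809) + 1722) = √((-5*6 + 2809) + 1722) = √((-30 + 2809) + 1722) = √(2779 + 1722) = √4501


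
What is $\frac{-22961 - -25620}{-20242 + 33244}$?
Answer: $\frac{2659}{13002} \approx 0.20451$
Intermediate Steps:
$\frac{-22961 - -25620}{-20242 + 33244} = \frac{-22961 + 25620}{13002} = 2659 \cdot \frac{1}{13002} = \frac{2659}{13002}$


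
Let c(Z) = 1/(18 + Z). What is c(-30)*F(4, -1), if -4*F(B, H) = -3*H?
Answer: 1/16 ≈ 0.062500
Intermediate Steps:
F(B, H) = 3*H/4 (F(B, H) = -(-3)*H/4 = 3*H/4)
c(-30)*F(4, -1) = ((3/4)*(-1))/(18 - 30) = -3/4/(-12) = -1/12*(-3/4) = 1/16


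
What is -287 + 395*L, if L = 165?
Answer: 64888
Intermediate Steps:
-287 + 395*L = -287 + 395*165 = -287 + 65175 = 64888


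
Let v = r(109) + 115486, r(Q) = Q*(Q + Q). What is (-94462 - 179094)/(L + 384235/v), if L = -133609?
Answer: 38092125888/18604401797 ≈ 2.0475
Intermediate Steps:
r(Q) = 2*Q² (r(Q) = Q*(2*Q) = 2*Q²)
v = 139248 (v = 2*109² + 115486 = 2*11881 + 115486 = 23762 + 115486 = 139248)
(-94462 - 179094)/(L + 384235/v) = (-94462 - 179094)/(-133609 + 384235/139248) = -273556/(-133609 + 384235*(1/139248)) = -273556/(-133609 + 384235/139248) = -273556/(-18604401797/139248) = -273556*(-139248/18604401797) = 38092125888/18604401797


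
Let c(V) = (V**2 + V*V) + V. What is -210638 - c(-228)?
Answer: -314378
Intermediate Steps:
c(V) = V + 2*V**2 (c(V) = (V**2 + V**2) + V = 2*V**2 + V = V + 2*V**2)
-210638 - c(-228) = -210638 - (-228)*(1 + 2*(-228)) = -210638 - (-228)*(1 - 456) = -210638 - (-228)*(-455) = -210638 - 1*103740 = -210638 - 103740 = -314378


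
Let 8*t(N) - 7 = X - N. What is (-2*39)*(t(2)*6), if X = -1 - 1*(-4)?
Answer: -468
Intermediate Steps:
X = 3 (X = -1 + 4 = 3)
t(N) = 5/4 - N/8 (t(N) = 7/8 + (3 - N)/8 = 7/8 + (3/8 - N/8) = 5/4 - N/8)
(-2*39)*(t(2)*6) = (-2*39)*((5/4 - ⅛*2)*6) = -78*(5/4 - ¼)*6 = -78*6 = -468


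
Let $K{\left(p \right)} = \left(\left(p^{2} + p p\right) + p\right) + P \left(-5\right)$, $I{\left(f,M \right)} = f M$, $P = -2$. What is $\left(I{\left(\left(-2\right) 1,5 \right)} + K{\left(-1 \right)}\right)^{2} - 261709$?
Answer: $-261708$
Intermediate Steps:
$I{\left(f,M \right)} = M f$
$K{\left(p \right)} = 10 + p + 2 p^{2}$ ($K{\left(p \right)} = \left(\left(p^{2} + p p\right) + p\right) - -10 = \left(\left(p^{2} + p^{2}\right) + p\right) + 10 = \left(2 p^{2} + p\right) + 10 = \left(p + 2 p^{2}\right) + 10 = 10 + p + 2 p^{2}$)
$\left(I{\left(\left(-2\right) 1,5 \right)} + K{\left(-1 \right)}\right)^{2} - 261709 = \left(5 \left(\left(-2\right) 1\right) + \left(10 - 1 + 2 \left(-1\right)^{2}\right)\right)^{2} - 261709 = \left(5 \left(-2\right) + \left(10 - 1 + 2 \cdot 1\right)\right)^{2} - 261709 = \left(-10 + \left(10 - 1 + 2\right)\right)^{2} - 261709 = \left(-10 + 11\right)^{2} - 261709 = 1^{2} - 261709 = 1 - 261709 = -261708$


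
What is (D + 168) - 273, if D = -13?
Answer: -118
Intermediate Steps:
(D + 168) - 273 = (-13 + 168) - 273 = 155 - 273 = -118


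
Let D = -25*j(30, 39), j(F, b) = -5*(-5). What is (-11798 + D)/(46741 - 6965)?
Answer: -12423/39776 ≈ -0.31232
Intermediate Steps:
j(F, b) = 25
D = -625 (D = -25*25 = -625)
(-11798 + D)/(46741 - 6965) = (-11798 - 625)/(46741 - 6965) = -12423/39776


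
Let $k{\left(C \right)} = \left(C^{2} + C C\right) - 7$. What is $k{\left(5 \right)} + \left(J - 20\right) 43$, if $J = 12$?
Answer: $-301$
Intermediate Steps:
$k{\left(C \right)} = -7 + 2 C^{2}$ ($k{\left(C \right)} = \left(C^{2} + C^{2}\right) - 7 = 2 C^{2} - 7 = -7 + 2 C^{2}$)
$k{\left(5 \right)} + \left(J - 20\right) 43 = \left(-7 + 2 \cdot 5^{2}\right) + \left(12 - 20\right) 43 = \left(-7 + 2 \cdot 25\right) + \left(12 - 20\right) 43 = \left(-7 + 50\right) - 344 = 43 - 344 = -301$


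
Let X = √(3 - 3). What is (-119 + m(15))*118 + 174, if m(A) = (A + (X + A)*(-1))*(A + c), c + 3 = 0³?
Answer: -13868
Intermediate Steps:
c = -3 (c = -3 + 0³ = -3 + 0 = -3)
X = 0 (X = √0 = 0)
m(A) = 0 (m(A) = (A + (0 + A)*(-1))*(A - 3) = (A + A*(-1))*(-3 + A) = (A - A)*(-3 + A) = 0*(-3 + A) = 0)
(-119 + m(15))*118 + 174 = (-119 + 0)*118 + 174 = -119*118 + 174 = -14042 + 174 = -13868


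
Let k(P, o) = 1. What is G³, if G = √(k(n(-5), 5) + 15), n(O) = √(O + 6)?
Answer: 64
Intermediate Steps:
n(O) = √(6 + O)
G = 4 (G = √(1 + 15) = √16 = 4)
G³ = 4³ = 64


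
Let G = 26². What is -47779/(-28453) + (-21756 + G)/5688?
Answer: -41002786/20230083 ≈ -2.0268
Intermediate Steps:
G = 676
-47779/(-28453) + (-21756 + G)/5688 = -47779/(-28453) + (-21756 + 676)/5688 = -47779*(-1/28453) - 21080*1/5688 = 47779/28453 - 2635/711 = -41002786/20230083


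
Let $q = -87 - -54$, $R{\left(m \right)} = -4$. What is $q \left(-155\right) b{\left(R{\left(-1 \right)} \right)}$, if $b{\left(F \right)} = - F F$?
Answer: $-81840$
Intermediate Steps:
$b{\left(F \right)} = - F^{2}$
$q = -33$ ($q = -87 + 54 = -33$)
$q \left(-155\right) b{\left(R{\left(-1 \right)} \right)} = \left(-33\right) \left(-155\right) \left(- \left(-4\right)^{2}\right) = 5115 \left(\left(-1\right) 16\right) = 5115 \left(-16\right) = -81840$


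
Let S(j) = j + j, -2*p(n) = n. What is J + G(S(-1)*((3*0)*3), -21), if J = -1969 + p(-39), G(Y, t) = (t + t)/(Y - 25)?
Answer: -97391/50 ≈ -1947.8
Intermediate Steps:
p(n) = -n/2
S(j) = 2*j
G(Y, t) = 2*t/(-25 + Y) (G(Y, t) = (2*t)/(-25 + Y) = 2*t/(-25 + Y))
J = -3899/2 (J = -1969 - ½*(-39) = -1969 + 39/2 = -3899/2 ≈ -1949.5)
J + G(S(-1)*((3*0)*3), -21) = -3899/2 + 2*(-21)/(-25 + (2*(-1))*((3*0)*3)) = -3899/2 + 2*(-21)/(-25 - 0*3) = -3899/2 + 2*(-21)/(-25 - 2*0) = -3899/2 + 2*(-21)/(-25 + 0) = -3899/2 + 2*(-21)/(-25) = -3899/2 + 2*(-21)*(-1/25) = -3899/2 + 42/25 = -97391/50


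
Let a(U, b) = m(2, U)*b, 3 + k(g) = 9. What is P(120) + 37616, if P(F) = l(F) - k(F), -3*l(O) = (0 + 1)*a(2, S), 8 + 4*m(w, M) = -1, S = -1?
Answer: 150437/4 ≈ 37609.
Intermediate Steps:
m(w, M) = -9/4 (m(w, M) = -2 + (¼)*(-1) = -2 - ¼ = -9/4)
k(g) = 6 (k(g) = -3 + 9 = 6)
a(U, b) = -9*b/4
l(O) = -¾ (l(O) = -(0 + 1)*(-9/4*(-1))/3 = -9/(3*4) = -⅓*9/4 = -¾)
P(F) = -27/4 (P(F) = -¾ - 1*6 = -¾ - 6 = -27/4)
P(120) + 37616 = -27/4 + 37616 = 150437/4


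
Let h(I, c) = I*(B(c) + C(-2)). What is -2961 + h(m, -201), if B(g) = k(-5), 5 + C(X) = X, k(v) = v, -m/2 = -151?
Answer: -6585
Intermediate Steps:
m = 302 (m = -2*(-151) = 302)
C(X) = -5 + X
B(g) = -5
h(I, c) = -12*I (h(I, c) = I*(-5 + (-5 - 2)) = I*(-5 - 7) = I*(-12) = -12*I)
-2961 + h(m, -201) = -2961 - 12*302 = -2961 - 3624 = -6585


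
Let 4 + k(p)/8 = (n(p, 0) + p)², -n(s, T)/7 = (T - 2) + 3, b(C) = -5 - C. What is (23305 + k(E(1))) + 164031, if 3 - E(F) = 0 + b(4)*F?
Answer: 187504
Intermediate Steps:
n(s, T) = -7 - 7*T (n(s, T) = -7*((T - 2) + 3) = -7*((-2 + T) + 3) = -7*(1 + T) = -7 - 7*T)
E(F) = 3 + 9*F (E(F) = 3 - (0 + (-5 - 1*4)*F) = 3 - (0 + (-5 - 4)*F) = 3 - (0 - 9*F) = 3 - (-9)*F = 3 + 9*F)
k(p) = -32 + 8*(-7 + p)² (k(p) = -32 + 8*((-7 - 7*0) + p)² = -32 + 8*((-7 + 0) + p)² = -32 + 8*(-7 + p)²)
(23305 + k(E(1))) + 164031 = (23305 + (-32 + 8*(-7 + (3 + 9*1))²)) + 164031 = (23305 + (-32 + 8*(-7 + (3 + 9))²)) + 164031 = (23305 + (-32 + 8*(-7 + 12)²)) + 164031 = (23305 + (-32 + 8*5²)) + 164031 = (23305 + (-32 + 8*25)) + 164031 = (23305 + (-32 + 200)) + 164031 = (23305 + 168) + 164031 = 23473 + 164031 = 187504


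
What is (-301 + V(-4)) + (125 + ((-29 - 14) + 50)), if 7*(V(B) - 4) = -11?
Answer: -1166/7 ≈ -166.57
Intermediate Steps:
V(B) = 17/7 (V(B) = 4 + (1/7)*(-11) = 4 - 11/7 = 17/7)
(-301 + V(-4)) + (125 + ((-29 - 14) + 50)) = (-301 + 17/7) + (125 + ((-29 - 14) + 50)) = -2090/7 + (125 + (-43 + 50)) = -2090/7 + (125 + 7) = -2090/7 + 132 = -1166/7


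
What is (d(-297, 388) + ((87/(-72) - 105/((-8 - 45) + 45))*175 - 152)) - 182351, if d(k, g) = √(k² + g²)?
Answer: -2165011/12 + √238753 ≈ -1.7993e+5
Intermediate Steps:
d(k, g) = √(g² + k²)
(d(-297, 388) + ((87/(-72) - 105/((-8 - 45) + 45))*175 - 152)) - 182351 = (√(388² + (-297)²) + ((87/(-72) - 105/((-8 - 45) + 45))*175 - 152)) - 182351 = (√(150544 + 88209) + ((87*(-1/72) - 105/(-53 + 45))*175 - 152)) - 182351 = (√238753 + ((-29/24 - 105/(-8))*175 - 152)) - 182351 = (√238753 + ((-29/24 - 105*(-⅛))*175 - 152)) - 182351 = (√238753 + ((-29/24 + 105/8)*175 - 152)) - 182351 = (√238753 + ((143/12)*175 - 152)) - 182351 = (√238753 + (25025/12 - 152)) - 182351 = (√238753 + 23201/12) - 182351 = (23201/12 + √238753) - 182351 = -2165011/12 + √238753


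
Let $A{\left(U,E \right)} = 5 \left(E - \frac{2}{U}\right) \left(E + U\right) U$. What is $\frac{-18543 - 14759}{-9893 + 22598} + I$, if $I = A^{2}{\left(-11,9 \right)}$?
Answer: $\frac{12960337198}{12705} \approx 1.0201 \cdot 10^{6}$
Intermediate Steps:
$A{\left(U,E \right)} = 5 U \left(E + U\right) \left(E - \frac{2}{U}\right)$ ($A{\left(U,E \right)} = 5 \left(E + U\right) \left(E - \frac{2}{U}\right) U = 5 U \left(E + U\right) \left(E - \frac{2}{U}\right)$)
$I = 1020100$ ($I = \left(\left(-10\right) 9 - -110 + 5 \cdot 9 \left(-11\right)^{2} + 5 \left(-11\right) 9^{2}\right)^{2} = \left(-90 + 110 + 5 \cdot 9 \cdot 121 + 5 \left(-11\right) 81\right)^{2} = \left(-90 + 110 + 5445 - 4455\right)^{2} = 1010^{2} = 1020100$)
$\frac{-18543 - 14759}{-9893 + 22598} + I = \frac{-18543 - 14759}{-9893 + 22598} + 1020100 = - \frac{33302}{12705} + 1020100 = \frac{12960337198}{12705}$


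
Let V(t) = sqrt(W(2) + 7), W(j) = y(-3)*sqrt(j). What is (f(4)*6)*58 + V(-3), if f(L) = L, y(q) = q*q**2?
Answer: 1392 + sqrt(7 - 27*sqrt(2)) ≈ 1392.0 + 5.5842*I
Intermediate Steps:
y(q) = q**3
W(j) = -27*sqrt(j) (W(j) = (-3)**3*sqrt(j) = -27*sqrt(j))
V(t) = sqrt(7 - 27*sqrt(2)) (V(t) = sqrt(-27*sqrt(2) + 7) = sqrt(7 - 27*sqrt(2)))
(f(4)*6)*58 + V(-3) = (4*6)*58 + sqrt(7 - 27*sqrt(2)) = 24*58 + sqrt(7 - 27*sqrt(2)) = 1392 + sqrt(7 - 27*sqrt(2))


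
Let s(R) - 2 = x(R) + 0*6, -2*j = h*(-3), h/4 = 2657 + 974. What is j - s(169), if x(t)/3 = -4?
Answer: 21796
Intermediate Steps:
h = 14524 (h = 4*(2657 + 974) = 4*3631 = 14524)
x(t) = -12 (x(t) = 3*(-4) = -12)
j = 21786 (j = -7262*(-3) = -½*(-43572) = 21786)
s(R) = -10 (s(R) = 2 + (-12 + 0*6) = 2 + (-12 + 0) = 2 - 12 = -10)
j - s(169) = 21786 - 1*(-10) = 21786 + 10 = 21796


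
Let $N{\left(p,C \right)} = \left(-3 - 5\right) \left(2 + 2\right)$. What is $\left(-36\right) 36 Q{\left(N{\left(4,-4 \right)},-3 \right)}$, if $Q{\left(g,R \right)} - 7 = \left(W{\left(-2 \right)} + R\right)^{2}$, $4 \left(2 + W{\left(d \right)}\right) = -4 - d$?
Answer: $-48276$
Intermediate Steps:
$N{\left(p,C \right)} = -32$ ($N{\left(p,C \right)} = \left(-8\right) 4 = -32$)
$W{\left(d \right)} = -3 - \frac{d}{4}$ ($W{\left(d \right)} = -2 + \frac{-4 - d}{4} = -2 - \left(1 + \frac{d}{4}\right) = -3 - \frac{d}{4}$)
$Q{\left(g,R \right)} = 7 + \left(- \frac{5}{2} + R\right)^{2}$ ($Q{\left(g,R \right)} = 7 + \left(\left(-3 - - \frac{1}{2}\right) + R\right)^{2} = 7 + \left(\left(-3 + \frac{1}{2}\right) + R\right)^{2} = 7 + \left(- \frac{5}{2} + R\right)^{2}$)
$\left(-36\right) 36 Q{\left(N{\left(4,-4 \right)},-3 \right)} = \left(-36\right) 36 \left(7 + \frac{\left(-5 + 2 \left(-3\right)\right)^{2}}{4}\right) = - 1296 \left(7 + \frac{\left(-5 - 6\right)^{2}}{4}\right) = - 1296 \left(7 + \frac{\left(-11\right)^{2}}{4}\right) = - 1296 \left(7 + \frac{1}{4} \cdot 121\right) = - 1296 \left(7 + \frac{121}{4}\right) = \left(-1296\right) \frac{149}{4} = -48276$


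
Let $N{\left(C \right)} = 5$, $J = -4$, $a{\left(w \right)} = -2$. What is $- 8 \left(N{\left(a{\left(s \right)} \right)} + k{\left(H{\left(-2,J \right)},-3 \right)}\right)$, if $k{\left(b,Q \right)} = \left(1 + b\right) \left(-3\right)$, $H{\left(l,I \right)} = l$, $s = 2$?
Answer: $-64$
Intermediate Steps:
$k{\left(b,Q \right)} = -3 - 3 b$
$- 8 \left(N{\left(a{\left(s \right)} \right)} + k{\left(H{\left(-2,J \right)},-3 \right)}\right) = - 8 \left(5 - -3\right) = - 8 \left(5 + \left(-3 + 6\right)\right) = - 8 \left(5 + 3\right) = \left(-8\right) 8 = -64$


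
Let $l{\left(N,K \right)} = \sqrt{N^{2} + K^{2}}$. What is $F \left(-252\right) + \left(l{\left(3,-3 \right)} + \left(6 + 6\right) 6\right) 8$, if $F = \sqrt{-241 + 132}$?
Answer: $576 + 24 \sqrt{2} - 252 i \sqrt{109} \approx 609.94 - 2631.0 i$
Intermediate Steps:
$l{\left(N,K \right)} = \sqrt{K^{2} + N^{2}}$
$F = i \sqrt{109}$ ($F = \sqrt{-109} = i \sqrt{109} \approx 10.44 i$)
$F \left(-252\right) + \left(l{\left(3,-3 \right)} + \left(6 + 6\right) 6\right) 8 = i \sqrt{109} \left(-252\right) + \left(\sqrt{\left(-3\right)^{2} + 3^{2}} + \left(6 + 6\right) 6\right) 8 = - 252 i \sqrt{109} + \left(\sqrt{9 + 9} + 12 \cdot 6\right) 8 = - 252 i \sqrt{109} + \left(\sqrt{18} + 72\right) 8 = - 252 i \sqrt{109} + \left(3 \sqrt{2} + 72\right) 8 = - 252 i \sqrt{109} + \left(72 + 3 \sqrt{2}\right) 8 = - 252 i \sqrt{109} + \left(576 + 24 \sqrt{2}\right) = 576 + 24 \sqrt{2} - 252 i \sqrt{109}$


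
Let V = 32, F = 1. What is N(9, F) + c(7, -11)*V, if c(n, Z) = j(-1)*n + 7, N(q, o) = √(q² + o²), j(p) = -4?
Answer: -672 + √82 ≈ -662.94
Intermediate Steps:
N(q, o) = √(o² + q²)
c(n, Z) = 7 - 4*n (c(n, Z) = -4*n + 7 = 7 - 4*n)
N(9, F) + c(7, -11)*V = √(1² + 9²) + (7 - 4*7)*32 = √(1 + 81) + (7 - 28)*32 = √82 - 21*32 = √82 - 672 = -672 + √82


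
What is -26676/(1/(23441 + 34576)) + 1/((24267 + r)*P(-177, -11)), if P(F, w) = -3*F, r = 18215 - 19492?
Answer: -18893371719273479/12207690 ≈ -1.5477e+9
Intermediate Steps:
r = -1277
-26676/(1/(23441 + 34576)) + 1/((24267 + r)*P(-177, -11)) = -26676/(1/(23441 + 34576)) + 1/((24267 - 1277)*((-3*(-177)))) = -26676/(1/58017) + 1/(22990*531) = -26676/1/58017 + (1/22990)*(1/531) = -26676*58017 + 1/12207690 = -1547661492 + 1/12207690 = -18893371719273479/12207690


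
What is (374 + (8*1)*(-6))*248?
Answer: 80848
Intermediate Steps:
(374 + (8*1)*(-6))*248 = (374 + 8*(-6))*248 = (374 - 48)*248 = 326*248 = 80848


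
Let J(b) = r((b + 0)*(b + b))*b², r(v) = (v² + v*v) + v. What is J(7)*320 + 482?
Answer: 302718562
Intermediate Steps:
r(v) = v + 2*v² (r(v) = (v² + v²) + v = 2*v² + v = v + 2*v²)
J(b) = 2*b⁴*(1 + 4*b²) (J(b) = (((b + 0)*(b + b))*(1 + 2*((b + 0)*(b + b))))*b² = ((b*(2*b))*(1 + 2*(b*(2*b))))*b² = ((2*b²)*(1 + 2*(2*b²)))*b² = ((2*b²)*(1 + 4*b²))*b² = (2*b²*(1 + 4*b²))*b² = 2*b⁴*(1 + 4*b²))
J(7)*320 + 482 = (7⁴*(2 + 8*7²))*320 + 482 = (2401*(2 + 8*49))*320 + 482 = (2401*(2 + 392))*320 + 482 = (2401*394)*320 + 482 = 945994*320 + 482 = 302718080 + 482 = 302718562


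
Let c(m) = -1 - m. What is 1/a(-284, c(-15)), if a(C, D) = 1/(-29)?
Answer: -29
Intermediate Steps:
a(C, D) = -1/29
1/a(-284, c(-15)) = 1/(-1/29) = -29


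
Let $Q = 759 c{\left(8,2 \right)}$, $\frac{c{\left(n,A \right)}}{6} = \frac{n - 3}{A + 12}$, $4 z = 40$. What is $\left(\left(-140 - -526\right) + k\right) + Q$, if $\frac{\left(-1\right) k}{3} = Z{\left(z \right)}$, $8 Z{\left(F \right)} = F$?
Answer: $\frac{56243}{28} \approx 2008.7$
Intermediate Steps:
$z = 10$ ($z = \frac{1}{4} \cdot 40 = 10$)
$Z{\left(F \right)} = \frac{F}{8}$
$k = - \frac{15}{4}$ ($k = - 3 \cdot \frac{1}{8} \cdot 10 = \left(-3\right) \frac{5}{4} = - \frac{15}{4} \approx -3.75$)
$c{\left(n,A \right)} = \frac{6 \left(-3 + n\right)}{12 + A}$ ($c{\left(n,A \right)} = 6 \frac{n - 3}{A + 12} = 6 \frac{-3 + n}{12 + A} = \frac{6 \left(-3 + n\right)}{12 + A}$)
$Q = \frac{11385}{7}$ ($Q = 759 \frac{6 \left(-3 + 8\right)}{12 + 2} = 759 \cdot 6 \cdot \frac{1}{14} \cdot 5 = 759 \cdot \frac{15}{7} = \frac{11385}{7} \approx 1626.4$)
$\left(\left(-140 - -526\right) + k\right) + Q = \left(\left(-140 - -526\right) - \frac{15}{4}\right) + \frac{11385}{7} = \left(\left(-140 + 526\right) - \frac{15}{4}\right) + \frac{11385}{7} = \left(386 - \frac{15}{4}\right) + \frac{11385}{7} = \frac{1529}{4} + \frac{11385}{7} = \frac{56243}{28}$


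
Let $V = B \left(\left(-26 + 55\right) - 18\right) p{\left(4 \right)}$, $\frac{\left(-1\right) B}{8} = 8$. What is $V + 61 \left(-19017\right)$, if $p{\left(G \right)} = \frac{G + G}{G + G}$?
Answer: $-1160741$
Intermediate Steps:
$B = -64$ ($B = \left(-8\right) 8 = -64$)
$p{\left(G \right)} = 1$ ($p{\left(G \right)} = \frac{2 G}{2 G} = 2 G \frac{1}{2 G} = 1$)
$V = -704$ ($V = - 64 \left(\left(-26 + 55\right) - 18\right) 1 = - 64 \left(29 - 18\right) 1 = \left(-64\right) 11 \cdot 1 = \left(-704\right) 1 = -704$)
$V + 61 \left(-19017\right) = -704 + 61 \left(-19017\right) = -704 - 1160037 = -1160741$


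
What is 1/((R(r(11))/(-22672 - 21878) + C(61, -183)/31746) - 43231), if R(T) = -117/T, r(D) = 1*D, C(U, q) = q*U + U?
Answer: -2014650/87096038219 ≈ -2.3131e-5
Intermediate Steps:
C(U, q) = U + U*q (C(U, q) = U*q + U = U + U*q)
r(D) = D
1/((R(r(11))/(-22672 - 21878) + C(61, -183)/31746) - 43231) = 1/(((-117/11)/(-22672 - 21878) + (61*(1 - 183))/31746) - 43231) = 1/((-117*1/11/(-44550) + (61*(-182))*(1/31746)) - 43231) = 1/((-117/11*(-1/44550) - 11102*1/31746) - 43231) = 1/((13/54450 - 427/1221) - 43231) = 1/(-704069/2014650 - 43231) = 1/(-87096038219/2014650) = -2014650/87096038219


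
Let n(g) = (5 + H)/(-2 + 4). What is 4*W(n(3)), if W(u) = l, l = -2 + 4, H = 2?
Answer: 8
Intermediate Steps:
n(g) = 7/2 (n(g) = (5 + 2)/(-2 + 4) = 7/2)
l = 2
W(u) = 2
4*W(n(3)) = 4*2 = 8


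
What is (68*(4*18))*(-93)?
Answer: -455328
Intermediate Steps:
(68*(4*18))*(-93) = (68*72)*(-93) = 4896*(-93) = -455328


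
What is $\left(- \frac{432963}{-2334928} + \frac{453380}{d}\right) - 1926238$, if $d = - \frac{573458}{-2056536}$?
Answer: $- \frac{201065545242946309}{669491570512} \approx -3.0033 \cdot 10^{5}$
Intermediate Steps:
$d = \frac{286729}{1028268}$ ($d = \left(-573458\right) \left(- \frac{1}{2056536}\right) = \frac{286729}{1028268} \approx 0.27885$)
$\left(- \frac{432963}{-2334928} + \frac{453380}{d}\right) - 1926238 = \left(- \frac{432963}{-2334928} + \frac{453380}{\frac{286729}{1028268}}\right) - 1926238 = \left(\left(-432963\right) \left(- \frac{1}{2334928}\right) + 453380 \cdot \frac{1028268}{286729}\right) - 1926238 = \left(\frac{432963}{2334928} + \frac{466196145840}{286729}\right) - 1926238 = \frac{1088534558556947547}{669491570512} - 1926238 = - \frac{201065545242946309}{669491570512}$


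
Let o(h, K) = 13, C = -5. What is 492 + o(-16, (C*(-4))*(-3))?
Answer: 505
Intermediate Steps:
492 + o(-16, (C*(-4))*(-3)) = 492 + 13 = 505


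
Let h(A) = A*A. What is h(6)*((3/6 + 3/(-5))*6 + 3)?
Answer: 432/5 ≈ 86.400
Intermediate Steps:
h(A) = A**2
h(6)*((3/6 + 3/(-5))*6 + 3) = 6**2*((3/6 + 3/(-5))*6 + 3) = 36*((3*(1/6) + 3*(-1/5))*6 + 3) = 36*((1/2 - 3/5)*6 + 3) = 36*(-1/10*6 + 3) = 36*(-3/5 + 3) = 36*(12/5) = 432/5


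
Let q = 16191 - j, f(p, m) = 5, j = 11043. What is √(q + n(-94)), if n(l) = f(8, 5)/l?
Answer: √45487258/94 ≈ 71.749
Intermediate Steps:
n(l) = 5/l
q = 5148 (q = 16191 - 1*11043 = 16191 - 11043 = 5148)
√(q + n(-94)) = √(5148 + 5/(-94)) = √(5148 + 5*(-1/94)) = √(5148 - 5/94) = √(483907/94) = √45487258/94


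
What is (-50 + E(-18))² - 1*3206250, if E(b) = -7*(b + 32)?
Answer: -3184346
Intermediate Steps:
E(b) = -224 - 7*b (E(b) = -7*(32 + b) = -224 - 7*b)
(-50 + E(-18))² - 1*3206250 = (-50 + (-224 - 7*(-18)))² - 1*3206250 = (-50 + (-224 + 126))² - 3206250 = (-50 - 98)² - 3206250 = (-148)² - 3206250 = 21904 - 3206250 = -3184346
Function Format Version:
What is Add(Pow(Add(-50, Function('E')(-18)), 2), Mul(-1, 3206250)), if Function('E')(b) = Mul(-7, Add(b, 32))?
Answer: -3184346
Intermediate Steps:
Function('E')(b) = Add(-224, Mul(-7, b)) (Function('E')(b) = Mul(-7, Add(32, b)) = Add(-224, Mul(-7, b)))
Add(Pow(Add(-50, Function('E')(-18)), 2), Mul(-1, 3206250)) = Add(Pow(Add(-50, Add(-224, Mul(-7, -18))), 2), Mul(-1, 3206250)) = Add(Pow(Add(-50, Add(-224, 126)), 2), -3206250) = Add(Pow(Add(-50, -98), 2), -3206250) = Add(Pow(-148, 2), -3206250) = Add(21904, -3206250) = -3184346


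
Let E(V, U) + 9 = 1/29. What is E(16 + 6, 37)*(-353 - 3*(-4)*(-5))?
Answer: 107380/29 ≈ 3702.8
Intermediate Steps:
E(V, U) = -260/29 (E(V, U) = -9 + 1/29 = -260/29)
E(16 + 6, 37)*(-353 - 3*(-4)*(-5)) = -260*(-353 - 3*(-4)*(-5))/29 = -260*(-353 + 12*(-5))/29 = -260*(-353 - 60)/29 = -260/29*(-413) = 107380/29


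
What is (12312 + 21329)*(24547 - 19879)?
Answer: 157036188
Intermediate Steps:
(12312 + 21329)*(24547 - 19879) = 33641*4668 = 157036188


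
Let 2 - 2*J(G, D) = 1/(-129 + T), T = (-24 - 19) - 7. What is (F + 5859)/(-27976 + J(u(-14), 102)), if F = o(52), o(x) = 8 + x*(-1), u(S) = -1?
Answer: -2081770/10015049 ≈ -0.20786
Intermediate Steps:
T = -50 (T = -43 - 7 = -50)
J(G, D) = 359/358 (J(G, D) = 1 - 1/(2*(-129 - 50)) = 1 - 1/2/(-179) = 1 - 1/2*(-1/179) = 1 + 1/358 = 359/358)
o(x) = 8 - x
F = -44 (F = 8 - 1*52 = 8 - 52 = -44)
(F + 5859)/(-27976 + J(u(-14), 102)) = (-44 + 5859)/(-27976 + 359/358) = 5815/(-10015049/358) = 5815*(-358/10015049) = -2081770/10015049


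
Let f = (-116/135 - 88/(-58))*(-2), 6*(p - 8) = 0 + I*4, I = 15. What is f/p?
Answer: -2576/35235 ≈ -0.073109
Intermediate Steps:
p = 18 (p = 8 + (0 + 15*4)/6 = 8 + (0 + 60)/6 = 8 + (⅙)*60 = 8 + 10 = 18)
f = -5152/3915 (f = (-116*1/135 - 88*(-1/58))*(-2) = (-116/135 + 44/29)*(-2) = (2576/3915)*(-2) = -5152/3915 ≈ -1.3160)
f/p = -5152/3915/18 = -5152/3915*1/18 = -2576/35235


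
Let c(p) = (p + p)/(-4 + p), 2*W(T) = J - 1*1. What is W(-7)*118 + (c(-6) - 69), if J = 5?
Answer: 841/5 ≈ 168.20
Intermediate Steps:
W(T) = 2 (W(T) = (5 - 1*1)/2 = (5 - 1)/2 = (1/2)*4 = 2)
c(p) = 2*p/(-4 + p) (c(p) = (2*p)/(-4 + p) = 2*p/(-4 + p))
W(-7)*118 + (c(-6) - 69) = 2*118 + (2*(-6)/(-4 - 6) - 69) = 236 + (2*(-6)/(-10) - 69) = 236 + (2*(-6)*(-1/10) - 69) = 236 + (6/5 - 69) = 236 - 339/5 = 841/5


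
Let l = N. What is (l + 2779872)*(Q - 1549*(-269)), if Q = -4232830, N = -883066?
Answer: -7238494320094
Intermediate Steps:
l = -883066
(l + 2779872)*(Q - 1549*(-269)) = (-883066 + 2779872)*(-4232830 - 1549*(-269)) = 1896806*(-4232830 + 416681) = 1896806*(-3816149) = -7238494320094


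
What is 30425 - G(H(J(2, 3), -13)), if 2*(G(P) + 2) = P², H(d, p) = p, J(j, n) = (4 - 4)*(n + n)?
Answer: 60685/2 ≈ 30343.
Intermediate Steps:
J(j, n) = 0 (J(j, n) = 0*(2*n) = 0)
G(P) = -2 + P²/2
30425 - G(H(J(2, 3), -13)) = 30425 - (-2 + (½)*(-13)²) = 30425 - (-2 + (½)*169) = 30425 - (-2 + 169/2) = 30425 - 1*165/2 = 30425 - 165/2 = 60685/2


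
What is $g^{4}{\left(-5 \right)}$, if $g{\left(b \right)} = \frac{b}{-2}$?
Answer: $\frac{625}{16} \approx 39.063$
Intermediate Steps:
$g{\left(b \right)} = - \frac{b}{2}$ ($g{\left(b \right)} = b \left(- \frac{1}{2}\right) = - \frac{b}{2}$)
$g^{4}{\left(-5 \right)} = \left(\left(- \frac{1}{2}\right) \left(-5\right)\right)^{4} = \left(\frac{5}{2}\right)^{4} = \frac{625}{16}$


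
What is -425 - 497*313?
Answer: -155986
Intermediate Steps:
-425 - 497*313 = -425 - 155561 = -155986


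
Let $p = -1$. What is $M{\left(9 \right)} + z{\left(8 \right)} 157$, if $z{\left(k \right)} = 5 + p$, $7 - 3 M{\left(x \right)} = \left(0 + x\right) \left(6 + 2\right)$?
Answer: $\frac{1819}{3} \approx 606.33$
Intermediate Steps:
$M{\left(x \right)} = \frac{7}{3} - \frac{8 x}{3}$ ($M{\left(x \right)} = \frac{7}{3} - \frac{\left(0 + x\right) \left(6 + 2\right)}{3} = \frac{7}{3} - \frac{x 8}{3} = \frac{7}{3} - \frac{8 x}{3}$)
$z{\left(k \right)} = 4$ ($z{\left(k \right)} = 5 - 1 = 4$)
$M{\left(9 \right)} + z{\left(8 \right)} 157 = \left(\frac{7}{3} - 24\right) + 4 \cdot 157 = \left(\frac{7}{3} - 24\right) + 628 = - \frac{65}{3} + 628 = \frac{1819}{3}$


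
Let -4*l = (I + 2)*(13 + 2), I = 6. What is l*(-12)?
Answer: 360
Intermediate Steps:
l = -30 (l = -(6 + 2)*(13 + 2)/4 = -2*15 = -1/4*120 = -30)
l*(-12) = -30*(-12) = 360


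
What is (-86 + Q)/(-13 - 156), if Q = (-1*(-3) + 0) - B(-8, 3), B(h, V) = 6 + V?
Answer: 92/169 ≈ 0.54438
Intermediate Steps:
Q = -6 (Q = (-1*(-3) + 0) - (6 + 3) = (3 + 0) - 1*9 = 3 - 9 = -6)
(-86 + Q)/(-13 - 156) = (-86 - 6)/(-13 - 156) = -92/(-169) = -92*(-1/169) = 92/169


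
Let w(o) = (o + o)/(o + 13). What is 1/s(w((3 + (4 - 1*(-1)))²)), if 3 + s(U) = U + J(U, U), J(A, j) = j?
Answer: 77/25 ≈ 3.0800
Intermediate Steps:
w(o) = 2*o/(13 + o) (w(o) = (2*o)/(13 + o) = 2*o/(13 + o))
s(U) = -3 + 2*U (s(U) = -3 + (U + U) = -3 + 2*U)
1/s(w((3 + (4 - 1*(-1)))²)) = 1/(-3 + 2*(2*(3 + (4 - 1*(-1)))²/(13 + (3 + (4 - 1*(-1)))²))) = 1/(-3 + 2*(2*(3 + (4 + 1))²/(13 + (3 + (4 + 1))²))) = 1/(-3 + 2*(2*(3 + 5)²/(13 + (3 + 5)²))) = 1/(-3 + 2*(2*8²/(13 + 8²))) = 1/(-3 + 2*(2*64/(13 + 64))) = 1/(-3 + 2*(2*64/77)) = 1/(-3 + 2*(2*64*(1/77))) = 1/(-3 + 2*(128/77)) = 1/(-3 + 256/77) = 1/(25/77) = 77/25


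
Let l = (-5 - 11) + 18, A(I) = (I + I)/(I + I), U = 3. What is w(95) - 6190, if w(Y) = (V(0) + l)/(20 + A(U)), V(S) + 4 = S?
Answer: -129992/21 ≈ -6190.1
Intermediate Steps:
A(I) = 1 (A(I) = (2*I)/((2*I)) = (2*I)*(1/(2*I)) = 1)
l = 2 (l = -16 + 18 = 2)
V(S) = -4 + S
w(Y) = -2/21 (w(Y) = ((-4 + 0) + 2)/(20 + 1) = (-4 + 2)/21 = -2*1/21 = -2/21)
w(95) - 6190 = -2/21 - 6190 = -129992/21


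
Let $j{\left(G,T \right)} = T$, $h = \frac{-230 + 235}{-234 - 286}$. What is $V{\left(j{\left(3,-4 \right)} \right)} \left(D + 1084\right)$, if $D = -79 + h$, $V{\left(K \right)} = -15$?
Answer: $- \frac{1567785}{104} \approx -15075.0$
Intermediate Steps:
$h = - \frac{1}{104}$ ($h = \frac{5}{-520} = 5 \left(- \frac{1}{520}\right) = - \frac{1}{104} \approx -0.0096154$)
$D = - \frac{8217}{104}$ ($D = -79 - \frac{1}{104} = - \frac{8217}{104} \approx -79.01$)
$V{\left(j{\left(3,-4 \right)} \right)} \left(D + 1084\right) = - 15 \left(- \frac{8217}{104} + 1084\right) = \left(-15\right) \frac{104519}{104} = - \frac{1567785}{104}$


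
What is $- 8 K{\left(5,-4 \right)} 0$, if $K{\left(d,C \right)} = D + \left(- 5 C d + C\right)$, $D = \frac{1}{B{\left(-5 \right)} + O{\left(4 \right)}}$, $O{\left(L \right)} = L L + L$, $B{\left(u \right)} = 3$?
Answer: $0$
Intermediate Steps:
$O{\left(L \right)} = L + L^{2}$ ($O{\left(L \right)} = L^{2} + L = L + L^{2}$)
$D = \frac{1}{23}$ ($D = \frac{1}{3 + 4 \left(1 + 4\right)} = \frac{1}{3 + 4 \cdot 5} = \frac{1}{3 + 20} = \frac{1}{23} \approx 0.043478$)
$K{\left(d,C \right)} = \frac{1}{23} + C - 5 C d$ ($K{\left(d,C \right)} = \frac{1}{23} + \left(- 5 C d + C\right) = \frac{1}{23} - \left(- C + 5 C d\right) = \frac{1}{23} + C - 5 C d$)
$- 8 K{\left(5,-4 \right)} 0 = - 8 \left(\frac{1}{23} - 4 - \left(-20\right) 5\right) 0 = - 8 \left(\frac{1}{23} - 4 + 100\right) 0 = \left(-8\right) \frac{2209}{23} \cdot 0 = \left(- \frac{17672}{23}\right) 0 = 0$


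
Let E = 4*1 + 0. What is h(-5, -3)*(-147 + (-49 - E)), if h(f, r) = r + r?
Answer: 1200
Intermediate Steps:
h(f, r) = 2*r
E = 4 (E = 4 + 0 = 4)
h(-5, -3)*(-147 + (-49 - E)) = (2*(-3))*(-147 + (-49 - 1*4)) = -6*(-147 + (-49 - 4)) = -6*(-147 - 53) = -6*(-200) = 1200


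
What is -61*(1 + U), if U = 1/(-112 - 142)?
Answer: -15433/254 ≈ -60.760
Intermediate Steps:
U = -1/254 (U = 1/(-254) = -1/254 ≈ -0.0039370)
-61*(1 + U) = -61*(1 - 1/254) = -61*253/254 = -15433/254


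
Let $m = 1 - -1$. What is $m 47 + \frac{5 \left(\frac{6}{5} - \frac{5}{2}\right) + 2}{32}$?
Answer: $\frac{6007}{64} \approx 93.859$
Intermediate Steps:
$m = 2$ ($m = 1 + 1 = 2$)
$m 47 + \frac{5 \left(\frac{6}{5} - \frac{5}{2}\right) + 2}{32} = 2 \cdot 47 + \frac{5 \left(\frac{6}{5} - \frac{5}{2}\right) + 2}{32} = 94 + \left(5 \left(6 \cdot \frac{1}{5} - \frac{5}{2}\right) + 2\right) \frac{1}{32} = 94 + \left(5 \left(\frac{6}{5} - \frac{5}{2}\right) + 2\right) \frac{1}{32} = 94 + \left(5 \left(- \frac{13}{10}\right) + 2\right) \frac{1}{32} = 94 + \left(- \frac{13}{2} + 2\right) \frac{1}{32} = 94 - \frac{9}{64} = \frac{6007}{64}$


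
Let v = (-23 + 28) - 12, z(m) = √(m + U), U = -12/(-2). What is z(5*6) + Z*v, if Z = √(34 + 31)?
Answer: 6 - 7*√65 ≈ -50.436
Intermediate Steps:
Z = √65 ≈ 8.0623
U = 6 (U = -12*(-½) = 6)
z(m) = √(6 + m) (z(m) = √(m + 6) = √(6 + m))
v = -7 (v = 5 - 12 = -7)
z(5*6) + Z*v = √(6 + 5*6) + √65*(-7) = √(6 + 30) - 7*√65 = √36 - 7*√65 = 6 - 7*√65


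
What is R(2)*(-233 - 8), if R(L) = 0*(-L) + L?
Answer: -482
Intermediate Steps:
R(L) = L (R(L) = 0 + L = L)
R(2)*(-233 - 8) = 2*(-233 - 8) = 2*(-241) = -482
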